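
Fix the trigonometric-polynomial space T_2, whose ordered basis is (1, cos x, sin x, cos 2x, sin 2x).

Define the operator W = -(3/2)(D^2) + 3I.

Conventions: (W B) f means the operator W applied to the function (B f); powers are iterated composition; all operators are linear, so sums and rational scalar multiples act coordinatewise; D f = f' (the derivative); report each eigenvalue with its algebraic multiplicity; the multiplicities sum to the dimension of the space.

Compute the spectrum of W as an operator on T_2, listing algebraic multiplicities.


image of 1: 3
image of cos x: (9/2)cos x
image of sin x: (9/2)sin x
image of cos 2x: 9cos 2x
image of sin 2x: 9sin 2x
the matrix is diagonal; its diagonal is (3, 9/2, 9/2, 9, 9)
for a triangular matrix the eigenvalues are the diagonal entries, with algebraic multiplicity their repetition count

λ = 3 (multiplicity 1), λ = 9/2 (multiplicity 2), λ = 9 (multiplicity 2)


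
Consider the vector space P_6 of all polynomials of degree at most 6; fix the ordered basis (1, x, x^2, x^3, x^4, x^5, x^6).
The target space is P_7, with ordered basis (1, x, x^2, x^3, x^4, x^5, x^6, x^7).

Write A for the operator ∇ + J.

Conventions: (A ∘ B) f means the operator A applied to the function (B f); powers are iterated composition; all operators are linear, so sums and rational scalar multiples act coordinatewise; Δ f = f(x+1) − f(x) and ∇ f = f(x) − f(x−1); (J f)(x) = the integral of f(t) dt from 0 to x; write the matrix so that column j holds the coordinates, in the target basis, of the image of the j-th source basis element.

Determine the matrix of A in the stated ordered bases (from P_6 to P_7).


image of 1: x
image of x: (1/2)x^2 + 1
image of x^2: (1/3)x^3 + 2x - 1
image of x^3: (1/4)x^4 + 3x^2 - 3x + 1
image of x^4: (1/5)x^5 + 4x^3 - 6x^2 + 4x - 1
image of x^5: (1/6)x^6 + 5x^4 - 10x^3 + 10x^2 - 5x + 1
image of x^6: (1/7)x^7 + 6x^5 - 15x^4 + 20x^3 - 15x^2 + 6x - 1
each image's coordinates form column j of the matrix

the matrix is [[0, 1, -1, 1, -1, 1, -1]; [1, 0, 2, -3, 4, -5, 6]; [0, 1/2, 0, 3, -6, 10, -15]; [0, 0, 1/3, 0, 4, -10, 20]; [0, 0, 0, 1/4, 0, 5, -15]; [0, 0, 0, 0, 1/5, 0, 6]; [0, 0, 0, 0, 0, 1/6, 0]; [0, 0, 0, 0, 0, 0, 1/7]] (rows listed top to bottom)


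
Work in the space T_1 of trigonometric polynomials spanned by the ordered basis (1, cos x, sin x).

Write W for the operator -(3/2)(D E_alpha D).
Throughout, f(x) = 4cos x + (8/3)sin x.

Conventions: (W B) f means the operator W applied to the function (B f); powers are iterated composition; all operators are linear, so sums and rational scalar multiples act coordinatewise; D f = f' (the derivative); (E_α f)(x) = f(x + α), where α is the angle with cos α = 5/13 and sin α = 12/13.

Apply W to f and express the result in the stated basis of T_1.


the image equals g(x) = 6cos x - 4sin x

D f = (8/3)cos x - 4sin x
E_alpha D f = -(8/3)cos x - 4sin x
D (E_alpha D) f = -4cos x + (8/3)sin x
(-(3/2)(D E_alpha D)) f = 6cos x - 4sin x


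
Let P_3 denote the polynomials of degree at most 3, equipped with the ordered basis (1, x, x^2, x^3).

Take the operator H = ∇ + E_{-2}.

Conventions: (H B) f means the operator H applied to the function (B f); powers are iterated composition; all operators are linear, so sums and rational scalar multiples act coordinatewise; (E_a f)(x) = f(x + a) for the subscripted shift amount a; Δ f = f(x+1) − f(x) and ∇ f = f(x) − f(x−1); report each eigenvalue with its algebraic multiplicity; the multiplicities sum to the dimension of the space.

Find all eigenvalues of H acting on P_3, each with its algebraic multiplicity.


image of 1: 1
image of x: x - 1
image of x^2: x^2 - 2x + 3
image of x^3: x^3 - 3x^2 + 9x - 7
the matrix is upper triangular; its diagonal is (1, 1, 1, 1)
for a triangular matrix the eigenvalues are the diagonal entries, with algebraic multiplicity their repetition count

λ = 1 (multiplicity 4)


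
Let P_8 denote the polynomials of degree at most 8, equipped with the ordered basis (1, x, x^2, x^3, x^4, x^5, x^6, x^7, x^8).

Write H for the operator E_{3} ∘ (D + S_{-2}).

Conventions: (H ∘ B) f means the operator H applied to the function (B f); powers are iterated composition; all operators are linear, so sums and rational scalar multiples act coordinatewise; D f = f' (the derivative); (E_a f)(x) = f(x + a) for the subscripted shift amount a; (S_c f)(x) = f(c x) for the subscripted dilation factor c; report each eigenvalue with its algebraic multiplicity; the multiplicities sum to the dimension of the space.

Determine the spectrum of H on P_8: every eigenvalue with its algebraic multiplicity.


λ = -128 (multiplicity 1), λ = -32 (multiplicity 1), λ = -8 (multiplicity 1), λ = -2 (multiplicity 1), λ = 1 (multiplicity 1), λ = 4 (multiplicity 1), λ = 16 (multiplicity 1), λ = 64 (multiplicity 1), λ = 256 (multiplicity 1)

image of 1: 1
image of x: -2x - 5
image of x^2: 4x^2 + 26x + 42
image of x^3: -8x^3 - 69x^2 - 198x - 189
image of x^4: 16x^4 + 196x^3 + 900x^2 + 1836x + 1404
image of x^5: -32x^5 - 475x^4 - 2820x^3 - 8370x^2 - 12420x - 7371
image of x^6: 64x^6 + 1158x^5 + 8730x^4 + 35100x^3 + 79380x^2 + 95742x + 48114
image of x^7: -128x^7 - 2681x^6 - 24066x^5 - 120015x^4 - 359100x^3 - 644679x^2 - 642978x - 274833
image of x^8: 256x^8 + 6152x^7 + 64680x^6 + 388584x^5 + 1459080x^4 + 3506328x^3 + 5266296x^2 + 4519800x + 1697112
the matrix is upper triangular; its diagonal is (1, -2, 4, -8, 16, -32, 64, -128, 256)
for a triangular matrix the eigenvalues are the diagonal entries, with algebraic multiplicity their repetition count


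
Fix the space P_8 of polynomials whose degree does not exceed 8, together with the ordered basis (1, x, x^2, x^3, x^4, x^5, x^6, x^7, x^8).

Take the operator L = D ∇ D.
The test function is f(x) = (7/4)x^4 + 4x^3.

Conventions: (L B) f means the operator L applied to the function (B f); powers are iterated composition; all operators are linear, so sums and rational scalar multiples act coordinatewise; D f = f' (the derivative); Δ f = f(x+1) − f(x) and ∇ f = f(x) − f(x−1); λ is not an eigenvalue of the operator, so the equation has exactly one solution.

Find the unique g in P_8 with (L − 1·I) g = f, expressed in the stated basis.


write g with unknown coordinates in the stated basis and equate coefficients in (L − 1·I) g = f
solving from the highest basis element down gives g = -(7/4)x^4 - 4x^3 - 42x - 3
check: L g = -42x - 3
so L g − 1·g = (7/4)x^4 + 4x^3 = f ✓

the image equals g(x) = -(7/4)x^4 - 4x^3 - 42x - 3


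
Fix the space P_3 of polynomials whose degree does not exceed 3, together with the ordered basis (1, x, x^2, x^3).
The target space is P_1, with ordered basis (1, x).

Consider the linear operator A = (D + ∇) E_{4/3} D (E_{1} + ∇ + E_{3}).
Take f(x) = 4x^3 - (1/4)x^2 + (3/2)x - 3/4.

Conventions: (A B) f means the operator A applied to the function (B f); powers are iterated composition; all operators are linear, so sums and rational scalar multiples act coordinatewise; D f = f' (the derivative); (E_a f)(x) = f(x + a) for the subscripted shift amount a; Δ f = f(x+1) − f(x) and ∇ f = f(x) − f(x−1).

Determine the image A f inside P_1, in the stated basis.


the result is g(x) = 96x + 342

E_{1} f = 4x^3 + (47/4)x^2 + 13x + 9/2
∇ f = 12x^2 - (25/2)x + 23/4
E_{3} f = 4x^3 + (143/4)x^2 + 108x + 219/2
(E_{1} + ∇ + E_{3}) f = 8x^3 + (119/2)x^2 + (217/2)x + 479/4
D (E_{1} + ∇ + E_{3}) f = 24x^2 + 119x + 217/2
E_{4/3} D (E_{1} + ∇ + E_{3}) f = 24x^2 + 183x + 1859/6
D (E_{4/3} D) (E_{1} + ∇ + E_{3}) f = 48x + 183
∇ (E_{4/3} D) (E_{1} + ∇ + E_{3}) f = 48x + 159
(D + ∇) (E_{4/3} D) (E_{1} + ∇ + E_{3}) f = 96x + 342


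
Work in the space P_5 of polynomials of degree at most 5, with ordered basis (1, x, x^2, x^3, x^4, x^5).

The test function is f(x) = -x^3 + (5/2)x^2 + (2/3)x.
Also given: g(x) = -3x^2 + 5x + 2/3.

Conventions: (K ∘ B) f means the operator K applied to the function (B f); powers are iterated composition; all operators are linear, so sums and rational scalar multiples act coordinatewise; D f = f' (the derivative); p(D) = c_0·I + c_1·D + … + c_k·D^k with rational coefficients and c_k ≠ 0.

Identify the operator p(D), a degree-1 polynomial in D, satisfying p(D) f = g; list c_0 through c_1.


D^0 f = -x^3 + (5/2)x^2 + (2/3)x
D^1 f = -3x^2 + 5x + 2/3
matching coefficients of g against c_0 f + c_1 Df + … from the top degree down determines the c_i
solution: c_0 = 0, c_1 = 1

p(D) = D, i.e. c_0 = 0, c_1 = 1


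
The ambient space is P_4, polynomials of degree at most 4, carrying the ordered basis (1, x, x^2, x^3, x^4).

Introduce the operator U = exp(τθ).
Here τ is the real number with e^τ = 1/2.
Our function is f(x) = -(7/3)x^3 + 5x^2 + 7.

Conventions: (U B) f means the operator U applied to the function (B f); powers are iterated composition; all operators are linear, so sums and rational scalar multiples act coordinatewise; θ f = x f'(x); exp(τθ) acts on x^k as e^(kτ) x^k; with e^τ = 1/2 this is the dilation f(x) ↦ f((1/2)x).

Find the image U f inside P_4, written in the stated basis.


g(x) = -(7/24)x^3 + (5/4)x^2 + 7

exp(τθ) x^k = e^(kτ) x^k; with e^τ = 1/2 this sends x^k to (1/2)^k x^k
x^2 ↦ 1/4 x^2
x^3 ↦ 1/8 x^3
applying this coordinatewise to f: exp(τθ) f = -(7/24)x^3 + (5/4)x^2 + 7


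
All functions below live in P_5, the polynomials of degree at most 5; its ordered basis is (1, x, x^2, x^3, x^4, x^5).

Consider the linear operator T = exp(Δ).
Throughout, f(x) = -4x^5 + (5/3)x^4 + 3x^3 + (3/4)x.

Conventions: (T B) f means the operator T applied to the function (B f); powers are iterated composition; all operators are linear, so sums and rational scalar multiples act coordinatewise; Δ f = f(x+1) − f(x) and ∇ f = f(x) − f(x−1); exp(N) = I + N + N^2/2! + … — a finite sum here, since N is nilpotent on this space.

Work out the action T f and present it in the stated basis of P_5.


the result is g(x) = -4x^5 - (55/3)x^4 - (211/3)x^3 - 171x^2 - (2975/12)x - 669/4

order-1 term: -20x^4 - (100/3)x^3 - 21x^2 - (13/3)x + 17/12
order-2 term: -40x^3 - 110x^2 - 111x - 118/3
order-3 term: -40x^2 - (340/3)x - 87
order-4 term: -20x - 115/3
order-5 term: -4
the series for exp(Δ) f terminates at order 5
exp(Δ) f = -4x^5 - (55/3)x^4 - (211/3)x^3 - 171x^2 - (2975/12)x - 669/4


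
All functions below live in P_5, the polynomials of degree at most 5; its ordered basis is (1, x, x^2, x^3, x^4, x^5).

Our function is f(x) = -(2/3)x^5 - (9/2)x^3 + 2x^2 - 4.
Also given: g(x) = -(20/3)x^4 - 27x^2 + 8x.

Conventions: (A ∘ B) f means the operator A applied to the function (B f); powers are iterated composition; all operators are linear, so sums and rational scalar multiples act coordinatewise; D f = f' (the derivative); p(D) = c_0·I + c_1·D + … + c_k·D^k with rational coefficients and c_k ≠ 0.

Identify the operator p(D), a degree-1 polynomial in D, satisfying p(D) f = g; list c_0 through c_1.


D^0 f = -(2/3)x^5 - (9/2)x^3 + 2x^2 - 4
D^1 f = -(10/3)x^4 - (27/2)x^2 + 4x
matching coefficients of g against c_0 f + c_1 Df + … from the top degree down determines the c_i
solution: c_0 = 0, c_1 = 2

c_0 = 0, c_1 = 2


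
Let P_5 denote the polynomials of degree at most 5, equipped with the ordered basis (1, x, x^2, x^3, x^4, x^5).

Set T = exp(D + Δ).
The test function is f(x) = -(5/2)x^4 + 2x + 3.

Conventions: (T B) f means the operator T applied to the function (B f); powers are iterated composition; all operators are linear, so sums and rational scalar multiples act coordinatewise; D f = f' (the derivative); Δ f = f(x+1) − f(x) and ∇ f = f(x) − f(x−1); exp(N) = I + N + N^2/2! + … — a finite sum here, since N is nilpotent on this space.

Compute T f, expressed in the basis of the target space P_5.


the result is g(x) = -(5/2)x^4 - 20x^3 - 75x^2 - 148x - 123

order-1 term: -20x^3 - 15x^2 - 10x + 3/2
order-2 term: -60x^2 - 60x - 55/2
order-3 term: -80x - 60
order-4 term: -40
the series for exp(D + Δ) f terminates at order 4
exp(D + Δ) f = -(5/2)x^4 - 20x^3 - 75x^2 - 148x - 123


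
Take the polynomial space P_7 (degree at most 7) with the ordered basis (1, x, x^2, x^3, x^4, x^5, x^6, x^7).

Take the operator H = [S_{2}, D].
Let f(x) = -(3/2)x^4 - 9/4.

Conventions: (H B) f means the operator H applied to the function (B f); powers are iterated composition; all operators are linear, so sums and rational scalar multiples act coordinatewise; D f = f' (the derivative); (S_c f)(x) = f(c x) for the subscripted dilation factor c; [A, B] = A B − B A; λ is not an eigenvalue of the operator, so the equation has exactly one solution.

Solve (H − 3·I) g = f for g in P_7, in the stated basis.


write g with unknown coordinates in the stated basis and equate coefficients in (H − 3·I) g = f
solving from the highest basis element down gives g = (1/2)x^4 - (16/3)x^3 + (64/3)x^2 - (256/9)x + 1105/108
check: H g = -16x^3 + 64x^2 - (256/3)x + 256/9
so H g − 3·g = -(3/2)x^4 - 9/4 = f ✓

the image equals g(x) = (1/2)x^4 - (16/3)x^3 + (64/3)x^2 - (256/9)x + 1105/108


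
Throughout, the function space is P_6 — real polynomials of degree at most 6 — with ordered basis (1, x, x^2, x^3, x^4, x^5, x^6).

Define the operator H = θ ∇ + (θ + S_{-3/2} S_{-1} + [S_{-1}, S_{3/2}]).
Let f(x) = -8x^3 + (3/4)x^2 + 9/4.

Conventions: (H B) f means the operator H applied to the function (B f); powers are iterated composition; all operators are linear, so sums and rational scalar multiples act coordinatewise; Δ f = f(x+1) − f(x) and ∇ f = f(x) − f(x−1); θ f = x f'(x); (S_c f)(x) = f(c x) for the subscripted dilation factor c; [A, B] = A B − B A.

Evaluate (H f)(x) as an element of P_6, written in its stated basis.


∇ f = -24x^2 + (51/2)x - 35/4
θ ∇ f = -48x^2 + (51/2)x
θ f = -24x^3 + (3/2)x^2
S_{-1} f = 8x^3 + (3/4)x^2 + 9/4
S_{-3/2} S_{-1} f = -27x^3 + (27/16)x^2 + 9/4
S_{3/2} f = -27x^3 + (27/16)x^2 + 9/4
S_{-1} S_{3/2} f = 27x^3 + (27/16)x^2 + 9/4
S_{-1} f = 8x^3 + (3/4)x^2 + 9/4
S_{3/2} S_{-1} f = 27x^3 + (27/16)x^2 + 9/4
[S_{-1}, S_{3/2}] f = 0
(θ + S_{-3/2} S_{-1} + [S_{-1}, S_{3/2}]) f = -51x^3 + (51/16)x^2 + 9/4
(θ ∇ + (θ + S_{-3/2} S_{-1} + [S_{-1}, S_{3/2}])) f = -51x^3 - (717/16)x^2 + (51/2)x + 9/4

g(x) = -51x^3 - (717/16)x^2 + (51/2)x + 9/4


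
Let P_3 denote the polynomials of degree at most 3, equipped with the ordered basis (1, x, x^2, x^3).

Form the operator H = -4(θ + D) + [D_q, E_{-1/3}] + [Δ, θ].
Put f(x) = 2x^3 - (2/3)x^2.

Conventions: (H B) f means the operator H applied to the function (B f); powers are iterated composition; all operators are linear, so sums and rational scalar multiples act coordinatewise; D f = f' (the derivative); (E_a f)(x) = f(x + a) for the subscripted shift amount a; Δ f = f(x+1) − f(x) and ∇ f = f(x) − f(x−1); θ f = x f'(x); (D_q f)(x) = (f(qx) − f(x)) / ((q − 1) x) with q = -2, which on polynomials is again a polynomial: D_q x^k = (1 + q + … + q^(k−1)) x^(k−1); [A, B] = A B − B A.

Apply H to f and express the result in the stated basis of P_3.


g(x) = -24x^3 - (38/3)x^2 + 22x + 16/3

θ f = 6x^3 - (4/3)x^2
D f = 6x^2 - (4/3)x
(θ + D) f = 6x^3 + (14/3)x^2 - (4/3)x
(-4(θ + D)) f = -24x^3 - (56/3)x^2 + (16/3)x
E_{-1/3} f = 2x^3 - (8/3)x^2 + (10/9)x - 4/27
D_q E_{-1/3} f = 6x^2 + (8/3)x + 10/9
D_q f = 6x^2 + (2/3)x
E_{-1/3} D_q f = 6x^2 - (10/3)x + 4/9
[D_q, E_{-1/3}] f = 6x + 2/3
θ f = 6x^3 - (4/3)x^2
Δ θ f = 18x^2 + (46/3)x + 14/3
Δ f = 6x^2 + (14/3)x + 4/3
θ Δ f = 12x^2 + (14/3)x
[Δ, θ] f = 6x^2 + (32/3)x + 14/3
(-4(θ + D) + [D_q, E_{-1/3}] + [Δ, θ]) f = -24x^3 - (38/3)x^2 + 22x + 16/3


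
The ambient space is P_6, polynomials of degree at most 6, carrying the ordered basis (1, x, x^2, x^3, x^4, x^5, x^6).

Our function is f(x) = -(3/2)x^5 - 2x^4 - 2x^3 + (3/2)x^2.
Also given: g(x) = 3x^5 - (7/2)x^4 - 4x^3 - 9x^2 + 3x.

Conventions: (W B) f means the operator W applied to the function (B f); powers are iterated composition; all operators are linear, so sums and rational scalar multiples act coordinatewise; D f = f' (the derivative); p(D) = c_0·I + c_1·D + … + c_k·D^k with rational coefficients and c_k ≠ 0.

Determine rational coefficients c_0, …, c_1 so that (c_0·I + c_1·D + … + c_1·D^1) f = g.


p(D) = -2·I + D, i.e. c_0 = -2, c_1 = 1

D^0 f = -(3/2)x^5 - 2x^4 - 2x^3 + (3/2)x^2
D^1 f = -(15/2)x^4 - 8x^3 - 6x^2 + 3x
matching coefficients of g against c_0 f + c_1 Df + … from the top degree down determines the c_i
solution: c_0 = -2, c_1 = 1


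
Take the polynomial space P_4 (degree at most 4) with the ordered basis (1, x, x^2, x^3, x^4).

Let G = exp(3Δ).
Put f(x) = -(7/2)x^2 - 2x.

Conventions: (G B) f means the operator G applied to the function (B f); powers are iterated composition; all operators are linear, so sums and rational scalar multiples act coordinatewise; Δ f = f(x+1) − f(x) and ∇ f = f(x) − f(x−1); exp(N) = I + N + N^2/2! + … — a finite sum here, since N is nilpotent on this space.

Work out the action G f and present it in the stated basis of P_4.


the image equals g(x) = -(7/2)x^2 - 23x - 48

order-1 term: -21x - 33/2
order-2 term: -63/2
the series for exp(3Δ) f terminates at order 2
exp(3Δ) f = -(7/2)x^2 - 23x - 48


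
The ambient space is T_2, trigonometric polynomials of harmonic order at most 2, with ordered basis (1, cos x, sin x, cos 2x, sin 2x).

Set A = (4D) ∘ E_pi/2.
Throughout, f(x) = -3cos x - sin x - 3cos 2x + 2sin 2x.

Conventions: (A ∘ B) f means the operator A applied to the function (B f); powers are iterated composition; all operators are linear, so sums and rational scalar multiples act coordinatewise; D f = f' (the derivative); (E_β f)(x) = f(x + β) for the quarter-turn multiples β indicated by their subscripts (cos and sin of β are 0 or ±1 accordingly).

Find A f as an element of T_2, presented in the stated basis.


g(x) = 12cos x + 4sin x - 16cos 2x - 24sin 2x

E_pi/2 f = -cos x + 3sin x + 3cos 2x - 2sin 2x
D E_pi/2 f = 3cos x + sin x - 4cos 2x - 6sin 2x
(4D) E_pi/2 f = 12cos x + 4sin x - 16cos 2x - 24sin 2x


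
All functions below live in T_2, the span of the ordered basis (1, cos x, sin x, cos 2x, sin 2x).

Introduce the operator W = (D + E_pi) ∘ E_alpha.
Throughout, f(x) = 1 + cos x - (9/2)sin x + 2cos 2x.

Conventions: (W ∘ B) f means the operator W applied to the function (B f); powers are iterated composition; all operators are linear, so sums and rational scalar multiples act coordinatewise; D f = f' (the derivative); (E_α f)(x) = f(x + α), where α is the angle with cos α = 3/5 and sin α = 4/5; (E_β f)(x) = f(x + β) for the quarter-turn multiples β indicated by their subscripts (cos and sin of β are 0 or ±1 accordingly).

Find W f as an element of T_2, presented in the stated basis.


the result is g(x) = 1 - (1/2)cos x + (13/2)sin x - (22/5)cos 2x - (4/5)sin 2x

E_alpha f = 1 - 3cos x - (7/2)sin x - (14/25)cos 2x - (48/25)sin 2x
D E_alpha f = -(7/2)cos x + 3sin x - (96/25)cos 2x + (28/25)sin 2x
E_pi E_alpha f = 1 + 3cos x + (7/2)sin x - (14/25)cos 2x - (48/25)sin 2x
(D + E_pi) E_alpha f = 1 - (1/2)cos x + (13/2)sin x - (22/5)cos 2x - (4/5)sin 2x


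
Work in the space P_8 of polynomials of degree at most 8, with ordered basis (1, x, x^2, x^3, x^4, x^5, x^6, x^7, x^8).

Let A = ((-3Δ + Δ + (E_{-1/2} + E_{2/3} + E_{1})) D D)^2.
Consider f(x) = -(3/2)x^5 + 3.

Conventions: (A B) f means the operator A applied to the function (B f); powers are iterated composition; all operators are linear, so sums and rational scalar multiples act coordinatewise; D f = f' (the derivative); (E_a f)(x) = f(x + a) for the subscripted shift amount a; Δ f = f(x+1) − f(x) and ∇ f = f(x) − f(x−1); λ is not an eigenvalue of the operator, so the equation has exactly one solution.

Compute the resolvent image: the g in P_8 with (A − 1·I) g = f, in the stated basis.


write g with unknown coordinates in the stated basis and equate coefficients in (A − 1·I) g = f
solving from the highest basis element down gives g = (3/2)x^5 + 1620x - 903
check: A g = 1620x - 900
so A g − 1·g = -(3/2)x^5 + 3 = f ✓

the result is g(x) = (3/2)x^5 + 1620x - 903


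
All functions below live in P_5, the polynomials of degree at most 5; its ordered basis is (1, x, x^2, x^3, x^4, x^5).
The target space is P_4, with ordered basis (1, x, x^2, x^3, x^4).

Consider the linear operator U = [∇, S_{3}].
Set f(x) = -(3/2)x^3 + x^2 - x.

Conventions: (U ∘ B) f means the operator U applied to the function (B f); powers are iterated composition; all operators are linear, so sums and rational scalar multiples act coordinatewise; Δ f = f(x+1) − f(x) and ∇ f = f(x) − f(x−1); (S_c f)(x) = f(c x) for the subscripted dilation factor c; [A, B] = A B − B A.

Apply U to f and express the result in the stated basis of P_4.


S_{3} f = -(81/2)x^3 + 9x^2 - 3x
∇ S_{3} f = -(243/2)x^2 + (279/2)x - 105/2
∇ f = -(9/2)x^2 + (13/2)x - 7/2
S_{3} ∇ f = -(81/2)x^2 + (39/2)x - 7/2
[∇, S_{3}] f = -81x^2 + 120x - 49

the result is g(x) = -81x^2 + 120x - 49


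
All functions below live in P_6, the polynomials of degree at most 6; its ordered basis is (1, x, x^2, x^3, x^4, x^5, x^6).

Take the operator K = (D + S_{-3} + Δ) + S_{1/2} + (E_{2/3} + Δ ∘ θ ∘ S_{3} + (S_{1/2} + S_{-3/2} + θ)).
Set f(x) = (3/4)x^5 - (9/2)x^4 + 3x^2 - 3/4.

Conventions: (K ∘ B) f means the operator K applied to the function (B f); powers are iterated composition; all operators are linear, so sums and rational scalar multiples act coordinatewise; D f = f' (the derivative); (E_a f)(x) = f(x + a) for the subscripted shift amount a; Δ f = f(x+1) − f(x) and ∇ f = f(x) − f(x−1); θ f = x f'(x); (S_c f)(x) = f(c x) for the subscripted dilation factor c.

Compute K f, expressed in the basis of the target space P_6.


the result is g(x) = -(23475/128)x^5 + (132989/32)x^4 + (9730/3)x^3 + (13661/36)x^2 - (31606/27)x - 160933/324

D f = (15/4)x^4 - 18x^3 + 6x
S_{-3} f = -(729/4)x^5 - (729/2)x^4 + 27x^2 - 3/4
Δ f = (15/4)x^4 - (21/2)x^3 - (39/2)x^2 - (33/4)x - 3/4
(D + S_{-3} + Δ) f = -(729/4)x^5 - 357x^4 - (57/2)x^3 + (15/2)x^2 - (9/4)x - 3/2
S_{1/2} f = (3/128)x^5 - (9/32)x^4 + (3/4)x^2 - 3/4
E_{2/3} f = (3/4)x^5 - 2x^4 - (26/3)x^3 - (61/9)x^2 - (16/27)x - 67/324
S_{3} f = (729/4)x^5 - (729/2)x^4 + 27x^2 - 3/4
θ S_{3} f = (3645/4)x^5 - 1458x^4 + 54x^2
Δ θ S_{3} f = (18225/4)x^4 + (6561/2)x^3 + (729/2)x^2 - (4671/4)x - 1971/4
S_{1/2} f = (3/128)x^5 - (9/32)x^4 + (3/4)x^2 - 3/4
S_{-3/2} f = -(729/128)x^5 - (729/32)x^4 + (27/4)x^2 - 3/4
θ f = (15/4)x^5 - 18x^4 + 6x^2
(S_{1/2} + S_{-3/2} + θ) f = -(123/64)x^5 - (657/16)x^4 + (27/2)x^2 - 3/2
(E_{2/3} + Δ ∘ θ ∘ S_{3} + (S_{1/2} + S_{-3/2} + θ)) f = -(75/64)x^5 + (72211/16)x^4 + (19631/6)x^3 + (3341/9)x^2 - (126181/108)x - 40051/81
((D + S_{-3} + Δ) + S_{1/2} + (E_{2/3} + Δ ∘ θ ∘ S_{3} + (S_{1/2} + S_{-3/2} + θ))) f = -(23475/128)x^5 + (132989/32)x^4 + (9730/3)x^3 + (13661/36)x^2 - (31606/27)x - 160933/324


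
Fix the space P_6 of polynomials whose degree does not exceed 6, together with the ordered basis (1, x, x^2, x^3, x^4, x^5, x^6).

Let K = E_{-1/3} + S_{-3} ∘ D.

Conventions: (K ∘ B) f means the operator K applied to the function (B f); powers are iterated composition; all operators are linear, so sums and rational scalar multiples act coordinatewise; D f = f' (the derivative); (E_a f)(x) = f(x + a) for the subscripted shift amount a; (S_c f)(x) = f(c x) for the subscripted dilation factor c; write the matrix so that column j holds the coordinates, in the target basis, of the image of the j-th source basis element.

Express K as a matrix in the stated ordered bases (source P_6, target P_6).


image of 1: 1
image of x: x + 2/3
image of x^2: x^2 - (20/3)x + 1/9
image of x^3: x^3 + 26x^2 + (1/3)x - 1/27
image of x^4: x^4 - (328/3)x^3 + (2/3)x^2 - (4/27)x + 1/81
image of x^5: x^5 + (1210/3)x^4 + (10/9)x^3 - (10/27)x^2 + (5/81)x - 1/243
image of x^6: x^6 - 1460x^5 + (5/3)x^4 - (20/27)x^3 + (5/27)x^2 - (2/81)x + 1/729
each image's coordinates form column j of the matrix

the matrix is [[1, 2/3, 1/9, -1/27, 1/81, -1/243, 1/729]; [0, 1, -20/3, 1/3, -4/27, 5/81, -2/81]; [0, 0, 1, 26, 2/3, -10/27, 5/27]; [0, 0, 0, 1, -328/3, 10/9, -20/27]; [0, 0, 0, 0, 1, 1210/3, 5/3]; [0, 0, 0, 0, 0, 1, -1460]; [0, 0, 0, 0, 0, 0, 1]] (rows listed top to bottom)


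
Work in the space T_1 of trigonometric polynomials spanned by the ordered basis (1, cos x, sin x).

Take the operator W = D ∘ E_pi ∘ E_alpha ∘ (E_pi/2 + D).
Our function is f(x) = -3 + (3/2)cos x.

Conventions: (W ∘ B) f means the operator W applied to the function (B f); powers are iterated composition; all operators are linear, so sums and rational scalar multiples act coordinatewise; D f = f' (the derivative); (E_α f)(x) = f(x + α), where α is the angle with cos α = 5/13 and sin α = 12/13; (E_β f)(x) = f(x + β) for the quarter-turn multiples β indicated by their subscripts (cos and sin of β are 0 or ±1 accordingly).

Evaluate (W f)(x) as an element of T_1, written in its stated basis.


E_pi/2 f = -3 - (3/2)sin x
D f = -(3/2)sin x
(E_pi/2 + D) f = -3 - 3sin x
E_alpha (E_pi/2 + D) f = -3 - (36/13)cos x - (15/13)sin x
E_pi E_alpha (E_pi/2 + D) f = -3 + (36/13)cos x + (15/13)sin x
D (E_pi ∘ E_alpha) (E_pi/2 + D) f = (15/13)cos x - (36/13)sin x

the image equals g(x) = (15/13)cos x - (36/13)sin x


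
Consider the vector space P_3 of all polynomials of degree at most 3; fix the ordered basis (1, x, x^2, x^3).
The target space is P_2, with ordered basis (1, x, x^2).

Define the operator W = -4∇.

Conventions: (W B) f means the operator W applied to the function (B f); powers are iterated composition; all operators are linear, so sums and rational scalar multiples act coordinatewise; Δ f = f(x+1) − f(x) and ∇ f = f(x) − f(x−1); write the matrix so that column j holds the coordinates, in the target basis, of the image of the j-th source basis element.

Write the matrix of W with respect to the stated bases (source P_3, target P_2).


the matrix is [[0, -4, 4, -4]; [0, 0, -8, 12]; [0, 0, 0, -12]] (rows listed top to bottom)

image of 1: 0
image of x: -4
image of x^2: -8x + 4
image of x^3: -12x^2 + 12x - 4
each image's coordinates form column j of the matrix


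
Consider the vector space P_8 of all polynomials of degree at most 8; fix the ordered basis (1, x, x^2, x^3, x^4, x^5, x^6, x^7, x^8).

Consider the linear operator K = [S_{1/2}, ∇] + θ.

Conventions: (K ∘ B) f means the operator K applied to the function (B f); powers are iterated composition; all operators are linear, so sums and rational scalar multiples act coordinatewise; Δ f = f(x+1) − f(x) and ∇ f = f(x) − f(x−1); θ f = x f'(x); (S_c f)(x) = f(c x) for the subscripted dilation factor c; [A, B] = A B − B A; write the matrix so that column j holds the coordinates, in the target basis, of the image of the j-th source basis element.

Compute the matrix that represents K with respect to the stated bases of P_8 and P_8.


the matrix is [[0, 1/2, -3/4, 7/8, -15/16, 31/32, -63/64, 127/128, -255/256]; [0, 1, 1/2, -9/8, 7/4, -75/32, 93/32, -441/128, 127/32]; [0, 0, 2, 3/8, -9/8, 35/16, -225/64, 651/128, -441/64]; [0, 0, 0, 3, 1/4, -15/16, 35/16, -525/128, 217/32]; [0, 0, 0, 0, 4, 5/32, -45/64, 245/128, -525/128]; [0, 0, 0, 0, 0, 5, 3/32, -63/128, 49/32]; [0, 0, 0, 0, 0, 0, 6, 7/128, -21/64]; [0, 0, 0, 0, 0, 0, 0, 7, 1/32]; [0, 0, 0, 0, 0, 0, 0, 0, 8]] (rows listed top to bottom)

image of 1: 0
image of x: x + 1/2
image of x^2: 2x^2 + (1/2)x - 3/4
image of x^3: 3x^3 + (3/8)x^2 - (9/8)x + 7/8
image of x^4: 4x^4 + (1/4)x^3 - (9/8)x^2 + (7/4)x - 15/16
image of x^5: 5x^5 + (5/32)x^4 - (15/16)x^3 + (35/16)x^2 - (75/32)x + 31/32
image of x^6: 6x^6 + (3/32)x^5 - (45/64)x^4 + (35/16)x^3 - (225/64)x^2 + (93/32)x - 63/64
image of x^7: 7x^7 + (7/128)x^6 - (63/128)x^5 + (245/128)x^4 - (525/128)x^3 + (651/128)x^2 - (441/128)x + 127/128
image of x^8: 8x^8 + (1/32)x^7 - (21/64)x^6 + (49/32)x^5 - (525/128)x^4 + (217/32)x^3 - (441/64)x^2 + (127/32)x - 255/256
each image's coordinates form column j of the matrix


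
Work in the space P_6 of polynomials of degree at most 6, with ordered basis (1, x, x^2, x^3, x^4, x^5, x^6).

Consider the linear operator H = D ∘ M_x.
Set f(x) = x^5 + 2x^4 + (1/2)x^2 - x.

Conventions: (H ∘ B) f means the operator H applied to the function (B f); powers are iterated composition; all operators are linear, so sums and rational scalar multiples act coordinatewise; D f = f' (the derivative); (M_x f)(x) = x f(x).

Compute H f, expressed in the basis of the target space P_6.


M_x f = x^6 + 2x^5 + (1/2)x^3 - x^2
D M_x f = 6x^5 + 10x^4 + (3/2)x^2 - 2x

the result is g(x) = 6x^5 + 10x^4 + (3/2)x^2 - 2x


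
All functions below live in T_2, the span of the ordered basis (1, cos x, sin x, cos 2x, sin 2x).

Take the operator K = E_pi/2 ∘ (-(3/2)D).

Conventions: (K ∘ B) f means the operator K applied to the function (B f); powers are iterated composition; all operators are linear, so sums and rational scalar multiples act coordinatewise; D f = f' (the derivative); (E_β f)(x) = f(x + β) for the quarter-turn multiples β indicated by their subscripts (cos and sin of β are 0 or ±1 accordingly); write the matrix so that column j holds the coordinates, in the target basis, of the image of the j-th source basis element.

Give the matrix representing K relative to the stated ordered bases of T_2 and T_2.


image of 1: 0
image of cos x: (3/2)cos x
image of sin x: (3/2)sin x
image of cos 2x: -3sin 2x
image of sin 2x: 3cos 2x
each image's coordinates form column j of the matrix

the matrix is [[0, 0, 0, 0, 0]; [0, 3/2, 0, 0, 0]; [0, 0, 3/2, 0, 0]; [0, 0, 0, 0, 3]; [0, 0, 0, -3, 0]] (rows listed top to bottom)


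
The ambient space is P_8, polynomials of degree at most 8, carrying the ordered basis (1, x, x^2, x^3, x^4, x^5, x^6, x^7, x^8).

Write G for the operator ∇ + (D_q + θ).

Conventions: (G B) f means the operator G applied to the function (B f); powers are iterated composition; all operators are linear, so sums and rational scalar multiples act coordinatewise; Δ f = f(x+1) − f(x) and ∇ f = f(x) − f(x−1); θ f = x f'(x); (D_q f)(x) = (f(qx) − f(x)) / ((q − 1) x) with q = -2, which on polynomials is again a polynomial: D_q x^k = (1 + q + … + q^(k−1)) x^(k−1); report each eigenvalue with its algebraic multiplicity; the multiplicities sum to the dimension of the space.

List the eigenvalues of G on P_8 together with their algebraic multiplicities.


image of 1: 0
image of x: x + 2
image of x^2: 2x^2 + x - 1
image of x^3: 3x^3 + 6x^2 - 3x + 1
image of x^4: 4x^4 - x^3 - 6x^2 + 4x - 1
image of x^5: 5x^5 + 16x^4 - 10x^3 + 10x^2 - 5x + 1
image of x^6: 6x^6 - 15x^5 - 15x^4 + 20x^3 - 15x^2 + 6x - 1
image of x^7: 7x^7 + 50x^6 - 21x^5 + 35x^4 - 35x^3 + 21x^2 - 7x + 1
image of x^8: 8x^8 - 77x^7 - 28x^6 + 56x^5 - 70x^4 + 56x^3 - 28x^2 + 8x - 1
the matrix is upper triangular; its diagonal is (0, 1, 2, 3, 4, 5, 6, 7, 8)
for a triangular matrix the eigenvalues are the diagonal entries, with algebraic multiplicity their repetition count

λ = 0 (multiplicity 1), λ = 1 (multiplicity 1), λ = 2 (multiplicity 1), λ = 3 (multiplicity 1), λ = 4 (multiplicity 1), λ = 5 (multiplicity 1), λ = 6 (multiplicity 1), λ = 7 (multiplicity 1), λ = 8 (multiplicity 1)


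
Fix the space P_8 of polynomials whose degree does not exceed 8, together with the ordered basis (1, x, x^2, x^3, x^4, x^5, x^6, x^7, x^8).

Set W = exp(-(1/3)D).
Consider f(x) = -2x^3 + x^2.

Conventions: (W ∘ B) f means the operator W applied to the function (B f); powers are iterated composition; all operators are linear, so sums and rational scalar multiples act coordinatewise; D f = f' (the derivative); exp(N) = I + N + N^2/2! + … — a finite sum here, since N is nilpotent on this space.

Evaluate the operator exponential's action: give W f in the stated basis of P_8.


order-1 term: 2x^2 - (2/3)x
order-2 term: -(2/3)x + 1/9
order-3 term: 2/27
the series for exp(-(1/3)D) f terminates at order 3
exp(-(1/3)D) f = -2x^3 + 3x^2 - (4/3)x + 5/27

the image equals g(x) = -2x^3 + 3x^2 - (4/3)x + 5/27


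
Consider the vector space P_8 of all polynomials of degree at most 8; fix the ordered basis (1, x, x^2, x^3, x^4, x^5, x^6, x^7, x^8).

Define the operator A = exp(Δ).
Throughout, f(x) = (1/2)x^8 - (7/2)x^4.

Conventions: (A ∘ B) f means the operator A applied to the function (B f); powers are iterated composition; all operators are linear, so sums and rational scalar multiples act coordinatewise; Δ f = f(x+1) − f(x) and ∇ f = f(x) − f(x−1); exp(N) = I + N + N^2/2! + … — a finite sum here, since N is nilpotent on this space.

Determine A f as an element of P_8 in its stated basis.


the image equals g(x) = (1/2)x^8 + 4x^7 + 28x^6 + 140x^5 + (1043/2)x^4 + 1442x^3 + 2800x^2 + 3438x + 4035/2

order-1 term: 4x^7 + 14x^6 + 28x^5 + 35x^4 + 14x^3 - 7x^2 - 10x - 3
order-2 term: 14x^6 + 84x^5 + 245x^4 + 420x^3 + 413x^2 + 210x + 39
order-3 term: 28x^5 + 210x^4 + 700x^3 + 1260x^2 + 1190x + 462
order-4 term: 35x^4 + 280x^3 + 910x^2 + 1400x + 847
order-5 term: 28x^3 + 210x^2 + 560x + 525
order-6 term: 14x^2 + 84x + 133
order-7 term: 4x + 14
order-8 term: 1/2
the series for exp(Δ) f terminates at order 8
exp(Δ) f = (1/2)x^8 + 4x^7 + 28x^6 + 140x^5 + (1043/2)x^4 + 1442x^3 + 2800x^2 + 3438x + 4035/2


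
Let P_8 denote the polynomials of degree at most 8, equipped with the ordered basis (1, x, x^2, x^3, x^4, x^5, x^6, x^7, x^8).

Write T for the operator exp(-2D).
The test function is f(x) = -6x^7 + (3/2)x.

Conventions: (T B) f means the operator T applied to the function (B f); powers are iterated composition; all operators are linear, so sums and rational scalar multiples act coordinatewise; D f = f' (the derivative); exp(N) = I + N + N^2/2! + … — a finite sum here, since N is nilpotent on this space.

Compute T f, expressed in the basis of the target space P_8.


order-1 term: 84x^6 - 3
order-2 term: -504x^5
order-3 term: 1680x^4
order-4 term: -3360x^3
order-5 term: 4032x^2
order-6 term: -2688x
order-7 term: 768
the series for exp(-2D) f terminates at order 7
exp(-2D) f = -6x^7 + 84x^6 - 504x^5 + 1680x^4 - 3360x^3 + 4032x^2 - (5373/2)x + 765

g(x) = -6x^7 + 84x^6 - 504x^5 + 1680x^4 - 3360x^3 + 4032x^2 - (5373/2)x + 765


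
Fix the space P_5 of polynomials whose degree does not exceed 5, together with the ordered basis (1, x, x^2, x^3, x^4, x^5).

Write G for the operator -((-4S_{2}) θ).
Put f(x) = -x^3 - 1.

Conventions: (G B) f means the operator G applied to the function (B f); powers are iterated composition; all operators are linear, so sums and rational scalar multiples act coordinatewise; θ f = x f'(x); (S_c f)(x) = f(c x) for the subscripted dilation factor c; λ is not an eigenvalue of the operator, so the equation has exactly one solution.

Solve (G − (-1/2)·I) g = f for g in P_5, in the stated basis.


write g with unknown coordinates in the stated basis and equate coefficients in (G − (-1/2)·I) g = f
solving from the highest basis element down gives g = -(2/193)x^3 - 2
check: G g = -(192/193)x^3
so G g − (-1/2)·g = -x^3 - 1 = f ✓

the image equals g(x) = -(2/193)x^3 - 2


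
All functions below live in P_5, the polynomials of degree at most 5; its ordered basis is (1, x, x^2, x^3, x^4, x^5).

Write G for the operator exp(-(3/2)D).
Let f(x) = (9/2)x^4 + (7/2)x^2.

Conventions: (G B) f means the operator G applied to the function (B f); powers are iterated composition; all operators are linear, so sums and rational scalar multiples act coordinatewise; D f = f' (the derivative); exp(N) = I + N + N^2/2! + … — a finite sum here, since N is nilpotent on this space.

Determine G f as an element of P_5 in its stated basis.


the image equals g(x) = (9/2)x^4 - 27x^3 + (257/4)x^2 - (285/4)x + 981/32

order-1 term: -27x^3 - (21/2)x
order-2 term: (243/4)x^2 + 63/8
order-3 term: -(243/4)x
order-4 term: 729/32
the series for exp(-(3/2)D) f terminates at order 4
exp(-(3/2)D) f = (9/2)x^4 - 27x^3 + (257/4)x^2 - (285/4)x + 981/32


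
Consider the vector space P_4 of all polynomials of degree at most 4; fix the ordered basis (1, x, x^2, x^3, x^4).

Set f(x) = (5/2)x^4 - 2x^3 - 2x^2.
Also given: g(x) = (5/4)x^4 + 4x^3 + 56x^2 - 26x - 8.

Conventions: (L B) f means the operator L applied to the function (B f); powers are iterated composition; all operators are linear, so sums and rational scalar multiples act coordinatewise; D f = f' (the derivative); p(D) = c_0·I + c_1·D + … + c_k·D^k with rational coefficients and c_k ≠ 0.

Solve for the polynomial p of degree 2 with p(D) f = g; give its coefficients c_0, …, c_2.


c_0 = 1/2, c_1 = 1/2, c_2 = 2

D^0 f = (5/2)x^4 - 2x^3 - 2x^2
D^1 f = 10x^3 - 6x^2 - 4x
D^2 f = 30x^2 - 12x - 4
matching coefficients of g against c_0 f + c_1 Df + … from the top degree down determines the c_i
solution: c_0 = 1/2, c_1 = 1/2, c_2 = 2


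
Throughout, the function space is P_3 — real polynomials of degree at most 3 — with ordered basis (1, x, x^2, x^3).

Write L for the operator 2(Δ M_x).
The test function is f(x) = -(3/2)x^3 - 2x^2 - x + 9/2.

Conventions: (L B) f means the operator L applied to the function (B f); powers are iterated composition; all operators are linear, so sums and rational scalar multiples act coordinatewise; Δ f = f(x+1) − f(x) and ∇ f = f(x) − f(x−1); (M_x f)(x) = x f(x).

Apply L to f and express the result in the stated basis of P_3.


M_x f = -(3/2)x^4 - 2x^3 - x^2 + (9/2)x
Δ M_x f = -6x^3 - 15x^2 - 14x
(2(Δ M_x)) f = -12x^3 - 30x^2 - 28x

the image equals g(x) = -12x^3 - 30x^2 - 28x


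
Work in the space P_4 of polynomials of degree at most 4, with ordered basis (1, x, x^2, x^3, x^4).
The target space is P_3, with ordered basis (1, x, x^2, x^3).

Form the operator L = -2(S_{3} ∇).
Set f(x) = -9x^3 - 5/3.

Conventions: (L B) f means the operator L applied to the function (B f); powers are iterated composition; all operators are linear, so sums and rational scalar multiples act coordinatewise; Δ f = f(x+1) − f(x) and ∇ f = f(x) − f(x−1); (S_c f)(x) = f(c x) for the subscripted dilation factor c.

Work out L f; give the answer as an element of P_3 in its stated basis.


the image equals g(x) = 486x^2 - 162x + 18

∇ f = -27x^2 + 27x - 9
S_{3} ∇ f = -243x^2 + 81x - 9
(-2(S_{3} ∇)) f = 486x^2 - 162x + 18


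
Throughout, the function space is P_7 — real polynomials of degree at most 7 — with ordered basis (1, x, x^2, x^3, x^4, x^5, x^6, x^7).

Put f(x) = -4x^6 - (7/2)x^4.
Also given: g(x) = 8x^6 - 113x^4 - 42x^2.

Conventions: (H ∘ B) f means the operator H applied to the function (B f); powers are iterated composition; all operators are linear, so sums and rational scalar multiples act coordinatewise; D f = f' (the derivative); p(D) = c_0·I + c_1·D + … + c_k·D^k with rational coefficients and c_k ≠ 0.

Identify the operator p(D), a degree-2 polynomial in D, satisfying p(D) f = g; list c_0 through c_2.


p(D) = -2·I + D^2, i.e. c_0 = -2, c_1 = 0, c_2 = 1

D^0 f = -4x^6 - (7/2)x^4
D^1 f = -24x^5 - 14x^3
D^2 f = -120x^4 - 42x^2
matching coefficients of g against c_0 f + c_1 Df + … from the top degree down determines the c_i
solution: c_0 = -2, c_1 = 0, c_2 = 1


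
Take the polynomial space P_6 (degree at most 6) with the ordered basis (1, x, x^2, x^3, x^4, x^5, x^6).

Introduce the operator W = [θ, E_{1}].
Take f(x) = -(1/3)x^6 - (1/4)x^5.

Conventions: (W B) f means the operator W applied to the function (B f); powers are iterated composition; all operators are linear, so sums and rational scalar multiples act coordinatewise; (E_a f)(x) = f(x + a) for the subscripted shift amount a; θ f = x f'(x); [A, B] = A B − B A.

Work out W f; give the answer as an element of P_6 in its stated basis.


E_{1} f = -(1/3)x^6 - (9/4)x^5 - (25/4)x^4 - (55/6)x^3 - (15/2)x^2 - (13/4)x - 7/12
θ E_{1} f = -2x^6 - (45/4)x^5 - 25x^4 - (55/2)x^3 - 15x^2 - (13/4)x
θ f = -2x^6 - (5/4)x^5
E_{1} θ f = -2x^6 - (53/4)x^5 - (145/4)x^4 - (105/2)x^3 - (85/2)x^2 - (73/4)x - 13/4
[θ, E_{1}] f = 2x^5 + (45/4)x^4 + 25x^3 + (55/2)x^2 + 15x + 13/4

the image equals g(x) = 2x^5 + (45/4)x^4 + 25x^3 + (55/2)x^2 + 15x + 13/4


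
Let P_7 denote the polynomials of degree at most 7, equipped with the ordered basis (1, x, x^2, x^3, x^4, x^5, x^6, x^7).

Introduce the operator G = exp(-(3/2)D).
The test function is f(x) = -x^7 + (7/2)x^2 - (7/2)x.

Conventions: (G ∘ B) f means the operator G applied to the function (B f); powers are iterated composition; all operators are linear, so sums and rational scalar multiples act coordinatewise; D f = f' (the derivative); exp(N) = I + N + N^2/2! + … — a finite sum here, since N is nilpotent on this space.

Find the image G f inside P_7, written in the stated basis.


the image equals g(x) = -x^7 + (21/2)x^6 - (189/4)x^5 + (945/8)x^4 - (2835/16)x^3 + (5215/32)x^2 - (5999/64)x + 3867/128

order-1 term: (21/2)x^6 - (21/2)x + 21/4
order-2 term: -(189/4)x^5 + 63/8
order-3 term: (945/8)x^4
order-4 term: -(2835/16)x^3
order-5 term: (5103/32)x^2
order-6 term: -(5103/64)x
order-7 term: 2187/128
the series for exp(-(3/2)D) f terminates at order 7
exp(-(3/2)D) f = -x^7 + (21/2)x^6 - (189/4)x^5 + (945/8)x^4 - (2835/16)x^3 + (5215/32)x^2 - (5999/64)x + 3867/128
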